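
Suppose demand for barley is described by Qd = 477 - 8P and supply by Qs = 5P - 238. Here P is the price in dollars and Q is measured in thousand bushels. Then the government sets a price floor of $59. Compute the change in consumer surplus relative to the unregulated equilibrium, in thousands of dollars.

In a free market, 477 - 8P = 5P - 238 gives the equilibrium P* = 55, Q* = 37.
Because the floor (59) lies above the market-clearing price, it is binding.
At P = 59: Qd = 477 - 8·59 = 5 and Qs = 5·59 - 238 = 57.
Consumer surplus without the control is ½ · (59.625 - 55) · 37 = 85.5625.
With the floor, consumers buy 5 units at 59, so CS = ½ · (59.625 - 59) · 5 = 1.5625.
Change in consumer surplus = 1.5625 - 85.5625 = -84.

-84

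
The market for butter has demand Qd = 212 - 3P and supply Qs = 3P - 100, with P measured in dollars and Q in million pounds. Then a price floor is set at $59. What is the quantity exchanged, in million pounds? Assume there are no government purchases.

Setting quantity demanded equal to quantity supplied, 212 - 3P = 3P - 100, gives P* = 52 and Q* = 56.
Since 59 > 52, the floor is binding.
At P = 59: Qd = 212 - 3·59 = 35 and Qs = 3·59 - 100 = 77.
The quantity actually transacted is the short side, demand: 35.

35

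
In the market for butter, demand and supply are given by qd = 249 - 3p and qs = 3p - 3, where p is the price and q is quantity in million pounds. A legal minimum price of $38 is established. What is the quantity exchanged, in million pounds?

Without the control the market clears where 249 - 3p = 3p - 3, i.e. p* = 42 and q* = 123.
The floor of 38 is below the equilibrium price 42, so it is not binding; the market clears at p* = 42, q* = 123.

123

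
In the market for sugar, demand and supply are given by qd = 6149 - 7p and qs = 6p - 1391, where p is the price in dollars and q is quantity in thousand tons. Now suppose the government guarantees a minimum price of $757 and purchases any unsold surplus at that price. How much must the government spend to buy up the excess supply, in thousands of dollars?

Setting quantity demanded equal to quantity supplied, 6149 - 7p = 6p - 1391, gives p* = 580 and q* = 2089.
Because the floor (757) lies above the market-clearing price, it is binding.
At p = 757: qd = 6149 - 7·757 = 850 and qs = 6·757 - 1391 = 3151.
Surplus = qs - qd = 2301.
Government expenditure = surplus × support price = 2301 × 757 = 1741857.

1741857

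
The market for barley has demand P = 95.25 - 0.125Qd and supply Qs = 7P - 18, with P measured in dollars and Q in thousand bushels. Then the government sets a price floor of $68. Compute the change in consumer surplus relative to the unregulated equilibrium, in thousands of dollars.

Rearranging demand gives Qd = 762 - 8P. Setting quantity demanded equal to quantity supplied, 762 - 8P = 7P - 18, gives P* = 52 and Q* = 346.
Since 68 > 52, the floor is binding.
At P = 68: Qd = 762 - 8·68 = 218 and Qs = 7·68 - 18 = 458.
Consumer surplus without the control is ½ · (95.25 - 52) · 346 = 7482.25.
With the floor, consumers buy 218 units at 68, so CS = ½ · (95.25 - 68) · 218 = 2970.25.
Change in consumer surplus = 2970.25 - 7482.25 = -4512.

-4512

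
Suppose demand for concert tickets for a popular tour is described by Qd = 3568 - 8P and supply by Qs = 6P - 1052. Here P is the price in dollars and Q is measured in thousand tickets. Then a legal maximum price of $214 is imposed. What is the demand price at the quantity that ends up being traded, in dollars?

417

In a free market, 3568 - 8P = 6P - 1052 gives the equilibrium P* = 330, Q* = 928.
The ceiling of 214 is below the equilibrium price 330, so it binds.
At P = 214: Qd = 3568 - 8·214 = 1856 and Qs = 6·214 - 1052 = 232.
Only 232 units reach the market. On the demand curve, the marginal buyer's willingness to pay at Q = 232 is (3568 - 232)/8 = 417.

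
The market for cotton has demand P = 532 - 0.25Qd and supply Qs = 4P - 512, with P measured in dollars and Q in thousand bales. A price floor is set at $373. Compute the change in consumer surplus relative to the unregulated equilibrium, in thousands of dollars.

-31046

Rearranging demand gives Qd = 2128 - 4P. Setting quantity demanded equal to quantity supplied, 2128 - 4P = 4P - 512, gives P* = 330 and Q* = 808.
Since 373 > 330, the floor is binding.
At P = 373: Qd = 2128 - 4·373 = 636 and Qs = 4·373 - 512 = 980.
Consumer surplus without the control is ½ · (532 - 330) · 808 = 81608.
With the floor, consumers buy 636 units at 373, so CS = ½ · (532 - 373) · 636 = 50562.
Change in consumer surplus = 50562 - 81608 = -31046.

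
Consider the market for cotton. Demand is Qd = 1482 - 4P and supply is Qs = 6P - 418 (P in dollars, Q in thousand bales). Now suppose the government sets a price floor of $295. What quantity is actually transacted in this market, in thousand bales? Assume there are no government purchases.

302

In a free market, 1482 - 4P = 6P - 418 gives the equilibrium P* = 190, Q* = 722.
Because the floor (295) lies above the market-clearing price, it is binding.
At P = 295: Qd = 1482 - 4·295 = 302 and Qs = 6·295 - 418 = 1352.
The quantity actually transacted is the short side, demand: 302.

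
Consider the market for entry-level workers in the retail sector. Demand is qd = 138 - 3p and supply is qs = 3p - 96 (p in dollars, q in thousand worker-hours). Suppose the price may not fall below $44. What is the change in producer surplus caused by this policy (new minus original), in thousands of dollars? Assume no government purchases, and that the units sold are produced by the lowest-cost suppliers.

In a free market, 138 - 3p = 3p - 96 gives the equilibrium p* = 39, q* = 21.
Because the floor (44) lies above the market-clearing price, it is binding.
At p = 44: qd = 138 - 3·44 = 6 and qs = 3·44 - 96 = 36.
Producer surplus without the control is ½ · (39 - 32) · 21 = 73.5.
With the floor, 6 units are sold at 44. The supply price at q = 6 is 34, so PS = ½ · [(44 - 32) + (44 - 34)] · 6 = 66.
Change in producer surplus = 66 - 73.5 = -7.5.

-7.5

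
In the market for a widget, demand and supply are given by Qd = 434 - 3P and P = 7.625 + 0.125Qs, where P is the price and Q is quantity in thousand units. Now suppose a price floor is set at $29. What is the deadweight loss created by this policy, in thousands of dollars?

0

Rearranging supply gives Qs = 8P - 61. Setting quantity demanded equal to quantity supplied, 434 - 3P = 8P - 61, gives P* = 45 and Q* = 299.
The floor of 29 is below the equilibrium price 45, so it is not binding; the market clears at P* = 45, Q* = 299.
Since the control does not bind, no trades are prevented and deadweight loss is zero.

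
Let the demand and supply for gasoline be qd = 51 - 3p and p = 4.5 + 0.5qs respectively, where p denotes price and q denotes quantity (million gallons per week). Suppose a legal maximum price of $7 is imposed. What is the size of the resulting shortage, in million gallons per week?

25

Rearranging supply gives qs = 2p - 9. Without the control the market clears where 51 - 3p = 2p - 9, i.e. p* = 12 and q* = 15.
Because the ceiling (7) lies below the market-clearing price, it is binding.
At p = 7: qd = 51 - 3·7 = 30 and qs = 2·7 - 9 = 5.
Shortage = qd - qs = 30 - 5 = 25.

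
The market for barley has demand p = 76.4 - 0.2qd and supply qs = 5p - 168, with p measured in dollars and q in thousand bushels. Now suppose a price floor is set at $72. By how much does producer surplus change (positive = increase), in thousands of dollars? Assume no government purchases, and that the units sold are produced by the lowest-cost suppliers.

Rearranging demand gives qd = 382 - 5p. Without the control the market clears where 382 - 5p = 5p - 168, i.e. p* = 55 and q* = 107.
Since 72 > 55, the floor is binding.
At p = 72: qd = 382 - 5·72 = 22 and qs = 5·72 - 168 = 192.
Producer surplus without the control is ½ · (55 - 33.6) · 107 = 1144.9.
With the floor, 22 units are sold at 72. The supply price at q = 22 is 38, so PS = ½ · [(72 - 33.6) + (72 - 38)] · 22 = 796.4.
Change in producer surplus = 796.4 - 1144.9 = -348.5.

-348.5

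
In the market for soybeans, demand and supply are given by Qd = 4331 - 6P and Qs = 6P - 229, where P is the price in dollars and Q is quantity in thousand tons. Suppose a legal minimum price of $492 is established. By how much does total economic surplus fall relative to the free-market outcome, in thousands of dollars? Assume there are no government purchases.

Without the control the market clears where 4331 - 6P = 6P - 229, i.e. P* = 380 and Q* = 2051.
Because the floor (492) lies above the market-clearing price, it is binding.
At P = 492: Qd = 4331 - 6·492 = 1379 and Qs = 6·492 - 229 = 2723.
Quantity traded falls to 1379. At Q = 1379 the demand price is (4331 - 1379)/6 = 492 and the supply price is (229 + 1379)/6 = 268.
Deadweight loss = ½ · (492 - 268) · (2051 - 1379) = ½ · 224 · 672 = 75264.

75264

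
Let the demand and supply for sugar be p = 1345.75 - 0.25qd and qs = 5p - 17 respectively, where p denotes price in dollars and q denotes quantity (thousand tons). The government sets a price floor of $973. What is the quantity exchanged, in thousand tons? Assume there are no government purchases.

1491

Rearranging demand gives qd = 5383 - 4p. Equilibrium: 5383 - 4p = 5p - 17, so 5400 = 9p and p* = 600, q* = 2983.
Since 973 > 600, the floor is binding.
At p = 973: qd = 5383 - 4·973 = 1491 and qs = 5·973 - 17 = 4848.
The quantity actually transacted is the short side, demand: 1491.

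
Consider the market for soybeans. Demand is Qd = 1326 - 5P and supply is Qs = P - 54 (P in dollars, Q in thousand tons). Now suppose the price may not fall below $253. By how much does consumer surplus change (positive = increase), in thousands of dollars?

In a free market, 1326 - 5P = P - 54 gives the equilibrium P* = 230, Q* = 176.
Because the floor (253) lies above the market-clearing price, it is binding.
At P = 253: Qd = 1326 - 5·253 = 61 and Qs = 253 - 54 = 199.
Consumer surplus without the control is ½ · (265.2 - 230) · 176 = 3097.6.
With the floor, consumers buy 61 units at 253, so CS = ½ · (265.2 - 253) · 61 = 372.1.
Change in consumer surplus = 372.1 - 3097.6 = -2725.5.

-2725.5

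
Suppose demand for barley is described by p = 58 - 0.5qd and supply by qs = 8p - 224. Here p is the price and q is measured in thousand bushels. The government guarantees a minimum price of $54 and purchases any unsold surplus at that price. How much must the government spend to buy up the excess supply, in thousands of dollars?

Rearranging demand gives qd = 116 - 2p. Without the control the market clears where 116 - 2p = 8p - 224, i.e. p* = 34 and q* = 48.
Since 54 > 34, the floor is binding.
At p = 54: qd = 116 - 2·54 = 8 and qs = 8·54 - 224 = 208.
Surplus = qs - qd = 200.
Government expenditure = surplus × support price = 200 × 54 = 10800.

10800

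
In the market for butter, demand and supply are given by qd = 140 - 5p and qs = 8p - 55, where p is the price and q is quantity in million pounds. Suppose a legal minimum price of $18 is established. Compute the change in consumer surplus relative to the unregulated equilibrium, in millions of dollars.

Without the control the market clears where 140 - 5p = 8p - 55, i.e. p* = 15 and q* = 65.
Since 18 > 15, the floor is binding.
At p = 18: qd = 140 - 5·18 = 50 and qs = 8·18 - 55 = 89.
Consumer surplus without the control is ½ · (28 - 15) · 65 = 422.5.
With the floor, consumers buy 50 units at 18, so CS = ½ · (28 - 18) · 50 = 250.
Change in consumer surplus = 250 - 422.5 = -172.5.

-172.5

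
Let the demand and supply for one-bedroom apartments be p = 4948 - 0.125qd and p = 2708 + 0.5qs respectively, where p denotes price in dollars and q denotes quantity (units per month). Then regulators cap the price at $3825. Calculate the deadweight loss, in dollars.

Rearranging demand gives qd = 39584 - 8p; rearranging supply gives qs = 2p - 5416. Setting quantity demanded equal to quantity supplied, 39584 - 8p = 2p - 5416, gives p* = 4500 and q* = 3584.
Since 3825 < 4500, the ceiling is binding.
At p = 3825: qd = 39584 - 8·3825 = 8984 and qs = 2·3825 - 5416 = 2234.
Quantity traded falls to 2234. At q = 2234 the demand price is (39584 - 2234)/8 = 4668.75 and the supply price is (5416 + 2234)/2 = 3825.
Deadweight loss = ½ · (4668.75 - 3825) · (3584 - 2234) = ½ · 843.75 · 1350 = 569531.25.

569531.25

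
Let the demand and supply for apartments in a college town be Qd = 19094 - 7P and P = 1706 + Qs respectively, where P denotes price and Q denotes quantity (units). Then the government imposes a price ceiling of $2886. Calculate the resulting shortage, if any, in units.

Rearranging supply gives Qs = P - 1706. Equilibrium: 19094 - 7P = P - 1706, so 20800 = 8P and P* = 2600, Q* = 894.
Since 2886 is above P* = 2600, the ceiling does not bind and the free-market outcome prevails.
Since the control does not bind, there is no shortage.

0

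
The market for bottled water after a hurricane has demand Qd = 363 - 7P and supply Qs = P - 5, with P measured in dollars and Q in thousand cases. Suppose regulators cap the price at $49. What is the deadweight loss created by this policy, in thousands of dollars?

Setting quantity demanded equal to quantity supplied, 363 - 7P = P - 5, gives P* = 46 and Q* = 41.
The ceiling of 49 is above the equilibrium price 46, so it is not binding; the market clears at P* = 46, Q* = 41.
Since the control does not bind, no trades are prevented and deadweight loss is zero.

0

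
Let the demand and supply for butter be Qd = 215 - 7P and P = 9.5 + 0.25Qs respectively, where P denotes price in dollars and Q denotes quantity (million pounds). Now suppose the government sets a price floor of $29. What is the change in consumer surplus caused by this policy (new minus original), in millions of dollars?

Rearranging supply gives Qs = 4P - 38. In a free market, 215 - 7P = 4P - 38 gives the equilibrium P* = 23, Q* = 54.
Since 29 > 23, the floor is binding.
At P = 29: Qd = 215 - 7·29 = 12 and Qs = 4·29 - 38 = 78.
Consumer surplus without the control is ½ · (215/7 - 23) · 54 = 1458/7.
With the floor, consumers buy 12 units at 29, so CS = ½ · (215/7 - 29) · 12 = 72/7.
Change in consumer surplus = 72/7 - 1458/7 = -198.

-198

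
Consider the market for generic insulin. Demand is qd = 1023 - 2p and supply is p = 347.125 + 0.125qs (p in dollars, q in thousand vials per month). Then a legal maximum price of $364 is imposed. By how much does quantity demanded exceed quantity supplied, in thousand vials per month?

Rearranging supply gives qs = 8p - 2777. In a free market, 1023 - 2p = 8p - 2777 gives the equilibrium p* = 380, q* = 263.
The ceiling of 364 is below the equilibrium price 380, so it binds.
At p = 364: qd = 1023 - 2·364 = 295 and qs = 8·364 - 2777 = 135.
Shortage = qd - qs = 295 - 135 = 160.

160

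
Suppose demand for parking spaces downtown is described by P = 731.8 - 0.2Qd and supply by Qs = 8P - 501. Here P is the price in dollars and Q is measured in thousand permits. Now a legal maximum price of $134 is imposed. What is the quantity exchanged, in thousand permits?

571

Rearranging demand gives Qd = 3659 - 5P. Equilibrium: 3659 - 5P = 8P - 501, so 4160 = 13P and P* = 320, Q* = 2059.
Because the ceiling (134) lies below the market-clearing price, it is binding.
At P = 134: Qd = 3659 - 5·134 = 2989 and Qs = 8·134 - 501 = 571.
The quantity actually transacted is the short side, supply: 571.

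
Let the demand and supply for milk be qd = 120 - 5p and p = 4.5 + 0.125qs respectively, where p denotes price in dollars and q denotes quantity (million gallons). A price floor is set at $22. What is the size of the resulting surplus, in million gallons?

Rearranging supply gives qs = 8p - 36. In a free market, 120 - 5p = 8p - 36 gives the equilibrium p* = 12, q* = 60.
The floor of 22 is above the equilibrium price 12, so it binds.
At p = 22: qd = 120 - 5·22 = 10 and qs = 8·22 - 36 = 140.
Surplus = qs - qd = 140 - 10 = 130.

130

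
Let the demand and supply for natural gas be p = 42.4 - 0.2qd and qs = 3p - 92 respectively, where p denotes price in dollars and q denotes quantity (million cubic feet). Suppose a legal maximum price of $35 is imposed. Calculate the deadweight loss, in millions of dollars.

Rearranging demand gives qd = 212 - 5p. Setting quantity demanded equal to quantity supplied, 212 - 5p = 3p - 92, gives p* = 38 and q* = 22.
Since 35 < 38, the ceiling is binding.
At p = 35: qd = 212 - 5·35 = 37 and qs = 3·35 - 92 = 13.
Quantity traded falls to 13. At q = 13 the demand price is (212 - 13)/5 = 39.8 and the supply price is (92 + 13)/3 = 35.
Deadweight loss = ½ · (39.8 - 35) · (22 - 13) = ½ · 4.8 · 9 = 21.6.

21.6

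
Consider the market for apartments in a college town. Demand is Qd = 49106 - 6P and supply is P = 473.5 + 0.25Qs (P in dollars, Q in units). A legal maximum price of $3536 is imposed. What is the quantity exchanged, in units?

12250

Rearranging supply gives Qs = 4P - 1894. Without the control the market clears where 49106 - 6P = 4P - 1894, i.e. P* = 5100 and Q* = 18506.
The ceiling of 3536 is below the equilibrium price 5100, so it binds.
At P = 3536: Qd = 49106 - 6·3536 = 27890 and Qs = 4·3536 - 1894 = 12250.
The quantity actually transacted is the short side, supply: 12250.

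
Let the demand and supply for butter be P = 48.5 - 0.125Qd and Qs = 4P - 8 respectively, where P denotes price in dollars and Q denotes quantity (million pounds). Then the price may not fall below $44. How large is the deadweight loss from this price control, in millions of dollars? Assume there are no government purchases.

Rearranging demand gives Qd = 388 - 8P. Without the control the market clears where 388 - 8P = 4P - 8, i.e. P* = 33 and Q* = 124.
Since 44 > 33, the floor is binding.
At P = 44: Qd = 388 - 8·44 = 36 and Qs = 4·44 - 8 = 168.
Quantity traded falls to 36. At Q = 36 the demand price is (388 - 36)/8 = 44 and the supply price is (8 + 36)/4 = 11.
Deadweight loss = ½ · (44 - 11) · (124 - 36) = ½ · 33 · 88 = 1452.

1452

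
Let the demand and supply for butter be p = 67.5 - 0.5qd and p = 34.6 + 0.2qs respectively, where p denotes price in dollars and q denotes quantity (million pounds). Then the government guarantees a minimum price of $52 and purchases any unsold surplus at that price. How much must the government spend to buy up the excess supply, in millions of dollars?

Rearranging demand gives qd = 135 - 2p; rearranging supply gives qs = 5p - 173. Equilibrium: 135 - 2p = 5p - 173, so 308 = 7p and p* = 44, q* = 47.
The floor of 52 is above the equilibrium price 44, so it binds.
At p = 52: qd = 135 - 2·52 = 31 and qs = 5·52 - 173 = 87.
Surplus = qs - qd = 56.
Government expenditure = surplus × support price = 56 × 52 = 2912.

2912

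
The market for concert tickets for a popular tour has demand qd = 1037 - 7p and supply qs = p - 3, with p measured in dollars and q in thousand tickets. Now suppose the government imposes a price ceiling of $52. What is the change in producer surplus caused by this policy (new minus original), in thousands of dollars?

-6864

In a free market, 1037 - 7p = p - 3 gives the equilibrium p* = 130, q* = 127.
The ceiling of 52 is below the equilibrium price 130, so it binds.
At p = 52: qd = 1037 - 7·52 = 673 and qs = 52 - 3 = 49.
Producer surplus without the control is ½ · (130 - 3) · 127 = 8064.5.
With the ceiling, producers sell 49 units at 52, so PS = ½ · (52 - 3) · 49 = 1200.5.
Change in producer surplus = 1200.5 - 8064.5 = -6864.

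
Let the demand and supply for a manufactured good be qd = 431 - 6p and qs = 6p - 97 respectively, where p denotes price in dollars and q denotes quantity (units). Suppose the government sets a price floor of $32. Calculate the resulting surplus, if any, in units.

0

Equilibrium: 431 - 6p = 6p - 97, so 528 = 12p and p* = 44, q* = 167.
The floor of 32 is below the equilibrium price 44, so it is not binding; the market clears at p* = 44, q* = 167.
Since the control does not bind, there is no surplus.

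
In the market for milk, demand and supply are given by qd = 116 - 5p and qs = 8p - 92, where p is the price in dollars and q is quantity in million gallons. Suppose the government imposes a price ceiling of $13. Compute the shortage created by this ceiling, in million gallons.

Equilibrium: 116 - 5p = 8p - 92, so 208 = 13p and p* = 16, q* = 36.
Since 13 < 16, the ceiling is binding.
At p = 13: qd = 116 - 5·13 = 51 and qs = 8·13 - 92 = 12.
Shortage = qd - qs = 51 - 12 = 39.

39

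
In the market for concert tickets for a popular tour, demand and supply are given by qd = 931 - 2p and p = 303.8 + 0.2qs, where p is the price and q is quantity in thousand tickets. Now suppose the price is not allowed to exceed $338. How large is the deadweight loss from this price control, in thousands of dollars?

1260

Rearranging supply gives qs = 5p - 1519. Setting quantity demanded equal to quantity supplied, 931 - 2p = 5p - 1519, gives p* = 350 and q* = 231.
Because the ceiling (338) lies below the market-clearing price, it is binding.
At p = 338: qd = 931 - 2·338 = 255 and qs = 5·338 - 1519 = 171.
Quantity traded falls to 171. At q = 171 the demand price is (931 - 171)/2 = 380 and the supply price is (1519 + 171)/5 = 338.
Deadweight loss = ½ · (380 - 338) · (231 - 171) = ½ · 42 · 60 = 1260.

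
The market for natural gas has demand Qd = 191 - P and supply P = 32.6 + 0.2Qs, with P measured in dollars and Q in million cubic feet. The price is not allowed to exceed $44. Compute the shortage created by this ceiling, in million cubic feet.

90

Rearranging supply gives Qs = 5P - 163. In a free market, 191 - P = 5P - 163 gives the equilibrium P* = 59, Q* = 132.
Since 44 < 59, the ceiling is binding.
At P = 44: Qd = 191 - 44 = 147 and Qs = 5·44 - 163 = 57.
Shortage = Qd - Qs = 147 - 57 = 90.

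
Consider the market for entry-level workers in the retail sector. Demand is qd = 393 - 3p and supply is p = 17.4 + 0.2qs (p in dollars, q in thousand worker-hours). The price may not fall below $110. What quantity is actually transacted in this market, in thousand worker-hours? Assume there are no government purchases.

Rearranging supply gives qs = 5p - 87. Setting quantity demanded equal to quantity supplied, 393 - 3p = 5p - 87, gives p* = 60 and q* = 213.
Since 110 > 60, the floor is binding.
At p = 110: qd = 393 - 3·110 = 63 and qs = 5·110 - 87 = 463.
The quantity actually transacted is the short side, demand: 63.

63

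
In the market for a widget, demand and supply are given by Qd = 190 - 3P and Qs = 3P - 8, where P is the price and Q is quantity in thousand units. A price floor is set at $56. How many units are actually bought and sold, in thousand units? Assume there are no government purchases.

22

Equilibrium: 190 - 3P = 3P - 8, so 198 = 6P and P* = 33, Q* = 91.
Since 56 > 33, the floor is binding.
At P = 56: Qd = 190 - 3·56 = 22 and Qs = 3·56 - 8 = 160.
The quantity actually transacted is the short side, demand: 22.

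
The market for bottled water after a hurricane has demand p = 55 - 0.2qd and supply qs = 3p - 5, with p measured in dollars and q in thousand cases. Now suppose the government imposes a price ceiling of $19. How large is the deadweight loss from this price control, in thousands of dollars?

Rearranging demand gives qd = 275 - 5p. Without the control the market clears where 275 - 5p = 3p - 5, i.e. p* = 35 and q* = 100.
Because the ceiling (19) lies below the market-clearing price, it is binding.
At p = 19: qd = 275 - 5·19 = 180 and qs = 3·19 - 5 = 52.
Quantity traded falls to 52. At q = 52 the demand price is (275 - 52)/5 = 44.6 and the supply price is (5 + 52)/3 = 19.
Deadweight loss = ½ · (44.6 - 19) · (100 - 52) = ½ · 25.6 · 48 = 614.4.

614.4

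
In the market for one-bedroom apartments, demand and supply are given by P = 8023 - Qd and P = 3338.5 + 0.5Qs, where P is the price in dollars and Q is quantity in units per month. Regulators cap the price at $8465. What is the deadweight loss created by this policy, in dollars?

Rearranging demand gives Qd = 8023 - P; rearranging supply gives Qs = 2P - 6677. Without the control the market clears where 8023 - P = 2P - 6677, i.e. P* = 4900 and Q* = 3123.
The ceiling of 8465 is above the equilibrium price 4900, so it is not binding; the market clears at P* = 4900, Q* = 3123.
Since the control does not bind, no trades are prevented and deadweight loss is zero.

0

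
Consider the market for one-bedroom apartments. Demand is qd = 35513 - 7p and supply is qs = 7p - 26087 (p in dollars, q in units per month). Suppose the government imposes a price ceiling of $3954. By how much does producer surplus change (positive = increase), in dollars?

Equilibrium: 35513 - 7p = 7p - 26087, so 61600 = 14p and p* = 4400, q* = 4713.
The ceiling of 3954 is below the equilibrium price 4400, so it binds.
At p = 3954: qd = 35513 - 7·3954 = 7835 and qs = 7·3954 - 26087 = 1591.
Producer surplus without the control is ½ · (4400 - 26087/7) · 4713 = 22212369/14.
With the ceiling, producers sell 1591 units at 3954, so PS = ½ · (3954 - 26087/7) · 1591 = 2531281/14.
Change in producer surplus = 2531281/14 - 22212369/14 = -1405792.

-1405792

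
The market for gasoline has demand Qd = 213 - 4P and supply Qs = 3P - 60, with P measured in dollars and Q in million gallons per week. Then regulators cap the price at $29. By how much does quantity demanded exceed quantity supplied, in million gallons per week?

70

In a free market, 213 - 4P = 3P - 60 gives the equilibrium P* = 39, Q* = 57.
Because the ceiling (29) lies below the market-clearing price, it is binding.
At P = 29: Qd = 213 - 4·29 = 97 and Qs = 3·29 - 60 = 27.
Shortage = Qd - Qs = 97 - 27 = 70.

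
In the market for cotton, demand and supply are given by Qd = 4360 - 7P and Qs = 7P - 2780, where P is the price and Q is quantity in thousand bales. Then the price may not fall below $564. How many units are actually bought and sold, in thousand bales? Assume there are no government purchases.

412

In a free market, 4360 - 7P = 7P - 2780 gives the equilibrium P* = 510, Q* = 790.
Because the floor (564) lies above the market-clearing price, it is binding.
At P = 564: Qd = 4360 - 7·564 = 412 and Qs = 7·564 - 2780 = 1168.
The quantity actually transacted is the short side, demand: 412.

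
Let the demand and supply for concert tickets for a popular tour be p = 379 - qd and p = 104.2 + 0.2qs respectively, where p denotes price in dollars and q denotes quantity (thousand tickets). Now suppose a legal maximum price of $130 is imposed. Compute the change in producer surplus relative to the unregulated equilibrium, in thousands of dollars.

Rearranging demand gives qd = 379 - p; rearranging supply gives qs = 5p - 521. Setting quantity demanded equal to quantity supplied, 379 - p = 5p - 521, gives p* = 150 and q* = 229.
The ceiling of 130 is below the equilibrium price 150, so it binds.
At p = 130: qd = 379 - 130 = 249 and qs = 5·130 - 521 = 129.
Producer surplus without the control is ½ · (150 - 104.2) · 229 = 5244.1.
With the ceiling, producers sell 129 units at 130, so PS = ½ · (130 - 104.2) · 129 = 1664.1.
Change in producer surplus = 1664.1 - 5244.1 = -3580.

-3580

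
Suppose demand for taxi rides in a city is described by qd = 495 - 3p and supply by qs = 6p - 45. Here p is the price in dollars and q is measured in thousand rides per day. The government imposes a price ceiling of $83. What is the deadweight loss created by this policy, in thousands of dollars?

0

In a free market, 495 - 3p = 6p - 45 gives the equilibrium p* = 60, q* = 315.
Since 83 is above p* = 60, the ceiling does not bind and the free-market outcome prevails.
Since the control does not bind, no trades are prevented and deadweight loss is zero.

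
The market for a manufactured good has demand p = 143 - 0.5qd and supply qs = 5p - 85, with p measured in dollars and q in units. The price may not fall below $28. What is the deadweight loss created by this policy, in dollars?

0

Rearranging demand gives qd = 286 - 2p. In a free market, 286 - 2p = 5p - 85 gives the equilibrium p* = 53, q* = 180.
The floor of 28 is below the equilibrium price 53, so it is not binding; the market clears at p* = 53, q* = 180.
Since the control does not bind, no trades are prevented and deadweight loss is zero.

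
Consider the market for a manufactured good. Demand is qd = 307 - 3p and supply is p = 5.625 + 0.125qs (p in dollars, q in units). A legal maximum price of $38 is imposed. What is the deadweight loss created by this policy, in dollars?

0

Rearranging supply gives qs = 8p - 45. Without the control the market clears where 307 - 3p = 8p - 45, i.e. p* = 32 and q* = 211.
Since 38 is above p* = 32, the ceiling does not bind and the free-market outcome prevails.
Since the control does not bind, no trades are prevented and deadweight loss is zero.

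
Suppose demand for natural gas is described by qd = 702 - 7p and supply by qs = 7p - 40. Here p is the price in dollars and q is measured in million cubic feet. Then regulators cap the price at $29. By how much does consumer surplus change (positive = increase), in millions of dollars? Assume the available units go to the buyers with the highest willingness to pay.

1896

In a free market, 702 - 7p = 7p - 40 gives the equilibrium p* = 53, q* = 331.
Because the ceiling (29) lies below the market-clearing price, it is binding.
At p = 29: qd = 702 - 7·29 = 499 and qs = 7·29 - 40 = 163.
Consumer surplus without the control is ½ · (702/7 - 53) · 331 = 109561/14.
With the ceiling, 163 units are sold at 29 (assume they go to the highest-value buyers). The demand price at q = 163 is 77, so CS = ½ · [(702/7 - 29) + (77 - 29)] · 163 = 136105/14.
Change in consumer surplus = 136105/14 - 109561/14 = 1896.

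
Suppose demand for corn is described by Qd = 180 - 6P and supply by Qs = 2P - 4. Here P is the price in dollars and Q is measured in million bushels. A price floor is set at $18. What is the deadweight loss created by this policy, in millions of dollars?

0

Equilibrium: 180 - 6P = 2P - 4, so 184 = 8P and P* = 23, Q* = 42.
Since 18 is below P* = 23, the floor does not bind and the free-market outcome prevails.
Since the control does not bind, no trades are prevented and deadweight loss is zero.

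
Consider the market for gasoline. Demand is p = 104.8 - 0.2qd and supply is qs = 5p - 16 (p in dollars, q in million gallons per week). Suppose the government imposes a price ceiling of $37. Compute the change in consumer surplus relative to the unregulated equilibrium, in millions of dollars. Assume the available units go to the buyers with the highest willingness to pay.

2150.5

Rearranging demand gives qd = 524 - 5p. Equilibrium: 524 - 5p = 5p - 16, so 540 = 10p and p* = 54, q* = 254.
Because the ceiling (37) lies below the market-clearing price, it is binding.
At p = 37: qd = 524 - 5·37 = 339 and qs = 5·37 - 16 = 169.
Consumer surplus without the control is ½ · (104.8 - 54) · 254 = 6451.6.
With the ceiling, 169 units are sold at 37 (assume they go to the highest-value buyers). The demand price at q = 169 is 71, so CS = ½ · [(104.8 - 37) + (71 - 37)] · 169 = 8602.1.
Change in consumer surplus = 8602.1 - 6451.6 = 2150.5.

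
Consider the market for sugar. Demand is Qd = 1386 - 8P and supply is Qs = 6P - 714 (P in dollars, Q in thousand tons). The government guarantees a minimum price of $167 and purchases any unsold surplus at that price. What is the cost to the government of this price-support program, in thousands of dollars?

39746

In a free market, 1386 - 8P = 6P - 714 gives the equilibrium P* = 150, Q* = 186.
Since 167 > 150, the floor is binding.
At P = 167: Qd = 1386 - 8·167 = 50 and Qs = 6·167 - 714 = 288.
Surplus = Qs - Qd = 238.
Government expenditure = surplus × support price = 238 × 167 = 39746.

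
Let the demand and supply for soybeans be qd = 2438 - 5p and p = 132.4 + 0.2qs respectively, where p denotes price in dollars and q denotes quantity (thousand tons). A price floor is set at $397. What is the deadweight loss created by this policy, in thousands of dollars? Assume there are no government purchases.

37845

Rearranging supply gives qs = 5p - 662. In a free market, 2438 - 5p = 5p - 662 gives the equilibrium p* = 310, q* = 888.
Since 397 > 310, the floor is binding.
At p = 397: qd = 2438 - 5·397 = 453 and qs = 5·397 - 662 = 1323.
Quantity traded falls to 453. At q = 453 the demand price is (2438 - 453)/5 = 397 and the supply price is (662 + 453)/5 = 223.
Deadweight loss = ½ · (397 - 223) · (888 - 453) = ½ · 174 · 435 = 37845.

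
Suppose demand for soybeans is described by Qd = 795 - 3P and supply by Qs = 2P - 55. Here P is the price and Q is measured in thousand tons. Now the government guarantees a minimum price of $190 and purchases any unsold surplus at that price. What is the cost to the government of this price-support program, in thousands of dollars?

Setting quantity demanded equal to quantity supplied, 795 - 3P = 2P - 55, gives P* = 170 and Q* = 285.
Since 190 > 170, the floor is binding.
At P = 190: Qd = 795 - 3·190 = 225 and Qs = 2·190 - 55 = 325.
Surplus = Qs - Qd = 100.
Government expenditure = surplus × support price = 100 × 190 = 19000.

19000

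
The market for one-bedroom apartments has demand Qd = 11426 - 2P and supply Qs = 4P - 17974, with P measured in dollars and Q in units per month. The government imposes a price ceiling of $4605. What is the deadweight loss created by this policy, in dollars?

522150

Equilibrium: 11426 - 2P = 4P - 17974, so 29400 = 6P and P* = 4900, Q* = 1626.
The ceiling of 4605 is below the equilibrium price 4900, so it binds.
At P = 4605: Qd = 11426 - 2·4605 = 2216 and Qs = 4·4605 - 17974 = 446.
Quantity traded falls to 446. At Q = 446 the demand price is (11426 - 446)/2 = 5490 and the supply price is (17974 + 446)/4 = 4605.
Deadweight loss = ½ · (5490 - 4605) · (1626 - 446) = ½ · 885 · 1180 = 522150.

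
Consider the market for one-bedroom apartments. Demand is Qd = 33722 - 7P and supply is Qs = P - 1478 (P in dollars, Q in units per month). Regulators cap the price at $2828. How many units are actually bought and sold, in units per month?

1350

Equilibrium: 33722 - 7P = P - 1478, so 35200 = 8P and P* = 4400, Q* = 2922.
Because the ceiling (2828) lies below the market-clearing price, it is binding.
At P = 2828: Qd = 33722 - 7·2828 = 13926 and Qs = 2828 - 1478 = 1350.
The quantity actually transacted is the short side, supply: 1350.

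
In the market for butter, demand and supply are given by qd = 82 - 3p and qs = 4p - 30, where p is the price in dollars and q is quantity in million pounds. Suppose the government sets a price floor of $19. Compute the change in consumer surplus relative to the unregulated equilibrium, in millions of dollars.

-88.5

Equilibrium: 82 - 3p = 4p - 30, so 112 = 7p and p* = 16, q* = 34.
Since 19 > 16, the floor is binding.
At p = 19: qd = 82 - 3·19 = 25 and qs = 4·19 - 30 = 46.
Consumer surplus without the control is ½ · (82/3 - 16) · 34 = 578/3.
With the floor, consumers buy 25 units at 19, so CS = ½ · (82/3 - 19) · 25 = 625/6.
Change in consumer surplus = 625/6 - 578/3 = -88.5.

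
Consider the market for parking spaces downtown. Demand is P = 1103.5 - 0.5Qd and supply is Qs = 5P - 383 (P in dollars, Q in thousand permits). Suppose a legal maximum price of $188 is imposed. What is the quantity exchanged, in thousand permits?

557

Rearranging demand gives Qd = 2207 - 2P. Equilibrium: 2207 - 2P = 5P - 383, so 2590 = 7P and P* = 370, Q* = 1467.
Since 188 < 370, the ceiling is binding.
At P = 188: Qd = 2207 - 2·188 = 1831 and Qs = 5·188 - 383 = 557.
The quantity actually transacted is the short side, supply: 557.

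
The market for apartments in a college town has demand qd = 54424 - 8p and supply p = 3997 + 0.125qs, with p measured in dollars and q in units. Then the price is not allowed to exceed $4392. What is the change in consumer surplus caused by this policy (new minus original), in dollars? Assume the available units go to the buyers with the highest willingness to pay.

-878976

Rearranging supply gives qs = 8p - 31976. Setting quantity demanded equal to quantity supplied, 54424 - 8p = 8p - 31976, gives p* = 5400 and q* = 11224.
The ceiling of 4392 is below the equilibrium price 5400, so it binds.
At p = 4392: qd = 54424 - 8·4392 = 19288 and qs = 8·4392 - 31976 = 3160.
Consumer surplus without the control is ½ · (6803 - 5400) · 11224 = 7873636.
With the ceiling, 3160 units are sold at 4392 (assume they go to the highest-value buyers). The demand price at q = 3160 is 6408, so CS = ½ · [(6803 - 4392) + (6408 - 4392)] · 3160 = 6994660.
Change in consumer surplus = 6994660 - 7873636 = -878976.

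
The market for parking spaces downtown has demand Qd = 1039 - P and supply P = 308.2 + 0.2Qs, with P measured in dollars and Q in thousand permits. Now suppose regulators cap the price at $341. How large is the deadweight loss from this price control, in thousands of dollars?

118815

Rearranging supply gives Qs = 5P - 1541. Without the control the market clears where 1039 - P = 5P - 1541, i.e. P* = 430 and Q* = 609.
Because the ceiling (341) lies below the market-clearing price, it is binding.
At P = 341: Qd = 1039 - 341 = 698 and Qs = 5·341 - 1541 = 164.
Quantity traded falls to 164. At Q = 164 the demand price is 1039 - 164 = 875 and the supply price is (1541 + 164)/5 = 341.
Deadweight loss = ½ · (875 - 341) · (609 - 164) = ½ · 534 · 445 = 118815.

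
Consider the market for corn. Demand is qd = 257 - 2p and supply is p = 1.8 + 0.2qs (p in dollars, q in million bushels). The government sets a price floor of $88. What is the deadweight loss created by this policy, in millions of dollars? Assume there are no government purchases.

3500

Rearranging supply gives qs = 5p - 9. Setting quantity demanded equal to quantity supplied, 257 - 2p = 5p - 9, gives p* = 38 and q* = 181.
Since 88 > 38, the floor is binding.
At p = 88: qd = 257 - 2·88 = 81 and qs = 5·88 - 9 = 431.
Quantity traded falls to 81. At q = 81 the demand price is (257 - 81)/2 = 88 and the supply price is (9 + 81)/5 = 18.
Deadweight loss = ½ · (88 - 18) · (181 - 81) = ½ · 70 · 100 = 3500.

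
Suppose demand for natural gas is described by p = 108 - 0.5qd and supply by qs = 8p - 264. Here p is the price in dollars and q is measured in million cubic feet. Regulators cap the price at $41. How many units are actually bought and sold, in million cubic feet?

64

Rearranging demand gives qd = 216 - 2p. In a free market, 216 - 2p = 8p - 264 gives the equilibrium p* = 48, q* = 120.
Since 41 < 48, the ceiling is binding.
At p = 41: qd = 216 - 2·41 = 134 and qs = 8·41 - 264 = 64.
The quantity actually transacted is the short side, supply: 64.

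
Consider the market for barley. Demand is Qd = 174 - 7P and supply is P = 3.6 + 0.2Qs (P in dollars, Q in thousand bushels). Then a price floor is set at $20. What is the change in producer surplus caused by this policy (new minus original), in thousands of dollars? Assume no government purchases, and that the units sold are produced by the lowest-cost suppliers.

57.6

Rearranging supply gives Qs = 5P - 18. Equilibrium: 174 - 7P = 5P - 18, so 192 = 12P and P* = 16, Q* = 62.
Since 20 > 16, the floor is binding.
At P = 20: Qd = 174 - 7·20 = 34 and Qs = 5·20 - 18 = 82.
Producer surplus without the control is ½ · (16 - 3.6) · 62 = 384.4.
With the floor, 34 units are sold at 20. The supply price at Q = 34 is 10.4, so PS = ½ · [(20 - 3.6) + (20 - 10.4)] · 34 = 442.
Change in producer surplus = 442 - 384.4 = 57.6.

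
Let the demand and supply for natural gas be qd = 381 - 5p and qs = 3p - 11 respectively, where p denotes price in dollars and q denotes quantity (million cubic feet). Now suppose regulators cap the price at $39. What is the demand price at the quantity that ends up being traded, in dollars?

Equilibrium: 381 - 5p = 3p - 11, so 392 = 8p and p* = 49, q* = 136.
Because the ceiling (39) lies below the market-clearing price, it is binding.
At p = 39: qd = 381 - 5·39 = 186 and qs = 3·39 - 11 = 106.
Only 106 units reach the market. On the demand curve, the marginal buyer's willingness to pay at q = 106 is (381 - 106)/5 = 55.

55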